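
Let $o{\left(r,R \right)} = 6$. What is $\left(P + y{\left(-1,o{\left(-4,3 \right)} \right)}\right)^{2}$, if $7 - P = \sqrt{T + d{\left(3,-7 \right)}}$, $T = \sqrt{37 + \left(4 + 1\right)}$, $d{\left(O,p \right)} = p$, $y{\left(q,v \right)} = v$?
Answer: $\left(13 - i \sqrt{7 - \sqrt{42}}\right)^{2} \approx 168.48 - 18.736 i$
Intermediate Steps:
$T = \sqrt{42}$ ($T = \sqrt{37 + 5} = \sqrt{42} \approx 6.4807$)
$P = 7 - \sqrt{-7 + \sqrt{42}}$ ($P = 7 - \sqrt{\sqrt{42} - 7} = 7 - \sqrt{-7 + \sqrt{42}} \approx 7.0 - 0.7206 i$)
$\left(P + y{\left(-1,o{\left(-4,3 \right)} \right)}\right)^{2} = \left(\left(7 - \sqrt{-7 + \sqrt{42}}\right) + 6\right)^{2} = \left(13 - \sqrt{-7 + \sqrt{42}}\right)^{2}$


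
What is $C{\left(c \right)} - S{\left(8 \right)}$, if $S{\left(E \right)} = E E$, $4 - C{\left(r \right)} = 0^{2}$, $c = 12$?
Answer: $-60$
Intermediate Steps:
$C{\left(r \right)} = 4$ ($C{\left(r \right)} = 4 - 0^{2} = 4 - 0 = 4 + 0 = 4$)
$S{\left(E \right)} = E^{2}$
$C{\left(c \right)} - S{\left(8 \right)} = 4 - 8^{2} = 4 - 64 = -60$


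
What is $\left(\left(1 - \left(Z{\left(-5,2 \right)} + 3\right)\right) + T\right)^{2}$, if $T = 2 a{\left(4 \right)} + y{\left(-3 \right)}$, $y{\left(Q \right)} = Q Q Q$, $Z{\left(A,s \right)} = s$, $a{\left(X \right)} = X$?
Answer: $529$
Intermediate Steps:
$y{\left(Q \right)} = Q^{3}$ ($y{\left(Q \right)} = Q^{2} Q = Q^{3}$)
$T = -19$ ($T = 2 \cdot 4 + \left(-3\right)^{3} = 8 - 27 = -19$)
$\left(\left(1 - \left(Z{\left(-5,2 \right)} + 3\right)\right) + T\right)^{2} = \left(\left(1 - \left(2 + 3\right)\right) - 19\right)^{2} = \left(\left(1 - 5\right) - 19\right)^{2} = \left(-4 - 19\right)^{2} = \left(-23\right)^{2} = 529$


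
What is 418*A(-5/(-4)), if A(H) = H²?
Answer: 5225/8 ≈ 653.13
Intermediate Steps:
418*A(-5/(-4)) = 418*(-5/(-4))² = 418*(-5*(-¼))² = 418*(5/4)² = 418*(25/16) = 5225/8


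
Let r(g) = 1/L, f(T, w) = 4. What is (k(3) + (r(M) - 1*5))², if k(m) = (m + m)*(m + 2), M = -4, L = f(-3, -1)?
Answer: 10201/16 ≈ 637.56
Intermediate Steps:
L = 4
r(g) = ¼ (r(g) = 1/4 = ¼)
k(m) = 2*m*(2 + m) (k(m) = (2*m)*(2 + m) = 2*m*(2 + m))
(k(3) + (r(M) - 1*5))² = (2*3*(2 + 3) + (¼ - 1*5))² = (2*3*5 + (¼ - 5))² = (30 - 19/4)² = (101/4)² = 10201/16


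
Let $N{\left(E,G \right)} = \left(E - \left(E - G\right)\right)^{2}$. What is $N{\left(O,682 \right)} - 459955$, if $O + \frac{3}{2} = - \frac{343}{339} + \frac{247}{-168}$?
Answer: $5169$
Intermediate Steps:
$O = - \frac{75595}{18984}$ ($O = - \frac{3}{2} + \left(- \frac{343}{339} + \frac{247}{-168}\right) = - \frac{3}{2} + \left(\left(-343\right) \frac{1}{339} + 247 \left(- \frac{1}{168}\right)\right) = - \frac{3}{2} - \frac{47119}{18984} = - \frac{75595}{18984} \approx -3.982$)
$N{\left(E,G \right)} = G^{2}$
$N{\left(O,682 \right)} - 459955 = 682^{2} - 459955 = 465124 - 459955 = 5169$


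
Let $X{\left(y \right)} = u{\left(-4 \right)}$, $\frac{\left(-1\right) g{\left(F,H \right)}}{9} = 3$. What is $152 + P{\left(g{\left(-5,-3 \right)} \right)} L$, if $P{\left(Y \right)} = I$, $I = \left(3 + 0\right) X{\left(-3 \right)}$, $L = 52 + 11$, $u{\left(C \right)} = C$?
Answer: $-604$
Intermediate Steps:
$g{\left(F,H \right)} = -27$ ($g{\left(F,H \right)} = \left(-9\right) 3 = -27$)
$X{\left(y \right)} = -4$
$L = 63$
$I = -12$ ($I = \left(3 + 0\right) \left(-4\right) = 3 \left(-4\right) = -12$)
$P{\left(Y \right)} = -12$
$152 + P{\left(g{\left(-5,-3 \right)} \right)} L = 152 - 756 = -604$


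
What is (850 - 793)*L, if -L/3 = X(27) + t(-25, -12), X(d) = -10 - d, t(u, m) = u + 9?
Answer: 9063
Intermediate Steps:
t(u, m) = 9 + u
L = 159 (L = -3*((-10 - 1*27) + (9 - 25)) = -3*((-10 - 27) - 16) = -3*(-37 - 16) = -3*(-53) = 159)
(850 - 793)*L = (850 - 793)*159 = 57*159 = 9063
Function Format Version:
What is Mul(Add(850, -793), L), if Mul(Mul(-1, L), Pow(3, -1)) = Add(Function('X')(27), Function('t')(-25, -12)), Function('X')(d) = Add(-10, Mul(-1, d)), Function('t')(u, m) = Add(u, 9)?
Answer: 9063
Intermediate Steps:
Function('t')(u, m) = Add(9, u)
L = 159 (L = Mul(-3, Add(Add(-10, Mul(-1, 27)), Add(9, -25))) = Mul(-3, Add(Add(-10, -27), -16)) = Mul(-3, Add(-37, -16)) = Mul(-3, -53) = 159)
Mul(Add(850, -793), L) = Mul(Add(850, -793), 159) = Mul(57, 159) = 9063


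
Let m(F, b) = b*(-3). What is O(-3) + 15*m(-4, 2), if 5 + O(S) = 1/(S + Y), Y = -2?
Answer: -476/5 ≈ -95.200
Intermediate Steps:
O(S) = -5 + 1/(-2 + S) (O(S) = -5 + 1/(S - 2) = -5 + 1/(-2 + S))
m(F, b) = -3*b
O(-3) + 15*m(-4, 2) = (11 - 5*(-3))/(-2 - 3) + 15*(-3*2) = (11 + 15)/(-5) + 15*(-6) = -⅕*26 - 90 = -26/5 - 90 = -476/5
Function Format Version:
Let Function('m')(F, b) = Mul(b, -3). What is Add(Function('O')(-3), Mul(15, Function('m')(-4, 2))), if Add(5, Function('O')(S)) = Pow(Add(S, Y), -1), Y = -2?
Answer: Rational(-476, 5) ≈ -95.200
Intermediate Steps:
Function('O')(S) = Add(-5, Pow(Add(-2, S), -1)) (Function('O')(S) = Add(-5, Pow(Add(S, -2), -1)) = Add(-5, Pow(Add(-2, S), -1)))
Function('m')(F, b) = Mul(-3, b)
Add(Function('O')(-3), Mul(15, Function('m')(-4, 2))) = Add(Mul(Pow(Add(-2, -3), -1), Add(11, Mul(-5, -3))), Mul(15, Mul(-3, 2))) = Add(Mul(Pow(-5, -1), Add(11, 15)), Mul(15, -6)) = Add(Mul(Rational(-1, 5), 26), -90) = Add(Rational(-26, 5), -90) = Rational(-476, 5)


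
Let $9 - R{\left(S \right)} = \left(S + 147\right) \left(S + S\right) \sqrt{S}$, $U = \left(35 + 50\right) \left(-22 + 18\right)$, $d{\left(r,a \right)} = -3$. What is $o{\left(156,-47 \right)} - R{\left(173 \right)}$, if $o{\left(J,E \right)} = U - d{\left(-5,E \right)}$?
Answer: $-346 + 110720 \sqrt{173} \approx 1.4559 \cdot 10^{6}$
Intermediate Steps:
$U = -340$ ($U = 85 \left(-4\right) = -340$)
$R{\left(S \right)} = 9 - 2 S^{\frac{3}{2}} \left(147 + S\right)$ ($R{\left(S \right)} = 9 - \left(S + 147\right) \left(S + S\right) \sqrt{S} = 9 - \left(147 + S\right) 2 S \sqrt{S} = 9 - 2 S \left(147 + S\right) \sqrt{S} = 9 - 2 S^{\frac{3}{2}} \left(147 + S\right)$)
$o{\left(J,E \right)} = -337$ ($o{\left(J,E \right)} = -340 - -3 = -340 + 3 = -337$)
$o{\left(156,-47 \right)} - R{\left(173 \right)} = -337 - \left(9 - 294 \cdot 173^{\frac{3}{2}} - 2 \cdot 173^{\frac{5}{2}}\right) = -337 - \left(9 - 294 \cdot 173 \sqrt{173} - 2 \cdot 29929 \sqrt{173}\right) = -337 - \left(9 - 50862 \sqrt{173} - 59858 \sqrt{173}\right) = -337 - \left(9 - 110720 \sqrt{173}\right) = -346 + 110720 \sqrt{173}$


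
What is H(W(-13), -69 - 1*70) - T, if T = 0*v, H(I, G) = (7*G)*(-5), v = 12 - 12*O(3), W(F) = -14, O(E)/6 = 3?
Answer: 4865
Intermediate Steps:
O(E) = 18 (O(E) = 6*3 = 18)
v = -204 (v = 12 - 12*18 = 12 - 216 = -204)
H(I, G) = -35*G
T = 0 (T = 0*(-204) = 0)
H(W(-13), -69 - 1*70) - T = -35*(-69 - 1*70) - 1*0 = -35*(-69 - 70) + 0 = -35*(-139) + 0 = 4865 + 0 = 4865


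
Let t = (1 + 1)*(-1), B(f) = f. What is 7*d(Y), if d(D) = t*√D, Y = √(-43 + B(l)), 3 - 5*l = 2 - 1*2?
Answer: 14*6625^(¼)*(-1 - I)/5 ≈ -25.261 - 25.261*I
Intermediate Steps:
l = ⅗ (l = ⅗ - (2 - 1*2)/5 = ⅗ - (2 - 2)/5 = ⅗ - ⅕*0 = ⅗ + 0 = ⅗ ≈ 0.60000)
t = -2 (t = 2*(-1) = -2)
Y = 2*I*√265/5 (Y = √(-43 + ⅗) = √(-212/5) = 2*I*√265/5 ≈ 6.5115*I)
d(D) = -2*√D
7*d(Y) = 7*(-2*√2*5^(¾)*53^(¼)*√I/5) = -14*√2*5^(¾)*53^(¼)*√I/5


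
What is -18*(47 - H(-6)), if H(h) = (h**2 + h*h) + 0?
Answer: 450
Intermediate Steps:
H(h) = 2*h**2 (H(h) = (h**2 + h**2) + 0 = 2*h**2 + 0 = 2*h**2)
-18*(47 - H(-6)) = -18*(47 - 2*(-6)**2) = -18*(47 - 2*36) = -18*(47 - 1*72) = -18*(47 - 72) = -18*(-25) = 450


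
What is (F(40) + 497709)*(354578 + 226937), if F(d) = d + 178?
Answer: 289552019405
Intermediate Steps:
F(d) = 178 + d
(F(40) + 497709)*(354578 + 226937) = ((178 + 40) + 497709)*(354578 + 226937) = (218 + 497709)*581515 = 497927*581515 = 289552019405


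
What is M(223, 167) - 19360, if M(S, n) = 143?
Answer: -19217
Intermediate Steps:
M(223, 167) - 19360 = 143 - 19360 = -19217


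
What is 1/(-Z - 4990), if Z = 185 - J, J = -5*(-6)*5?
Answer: -1/5025 ≈ -0.00019901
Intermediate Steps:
J = 150 (J = 30*5 = 150)
Z = 35 (Z = 185 - 1*150 = 185 - 150 = 35)
1/(-Z - 4990) = 1/(-1*35 - 4990) = 1/(-35 - 4990) = 1/(-5025) = -1/5025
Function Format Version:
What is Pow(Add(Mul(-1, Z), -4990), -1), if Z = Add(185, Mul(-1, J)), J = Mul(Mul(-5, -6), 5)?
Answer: Rational(-1, 5025) ≈ -0.00019901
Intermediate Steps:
J = 150 (J = Mul(30, 5) = 150)
Z = 35 (Z = Add(185, Mul(-1, 150)) = Add(185, -150) = 35)
Pow(Add(Mul(-1, Z), -4990), -1) = Pow(Add(Mul(-1, 35), -4990), -1) = Pow(Add(-35, -4990), -1) = Pow(-5025, -1) = Rational(-1, 5025)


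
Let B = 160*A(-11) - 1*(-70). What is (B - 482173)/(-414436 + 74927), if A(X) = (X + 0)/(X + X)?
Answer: 482023/339509 ≈ 1.4198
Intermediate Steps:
A(X) = 1/2 (A(X) = X/((2*X)) = X*(1/(2*X)) = 1/2)
B = 150 (B = 160*(1/2) - 1*(-70) = 80 + 70 = 150)
(B - 482173)/(-414436 + 74927) = (150 - 482173)/(-414436 + 74927) = -482023/(-339509) = -482023*(-1/339509) = 482023/339509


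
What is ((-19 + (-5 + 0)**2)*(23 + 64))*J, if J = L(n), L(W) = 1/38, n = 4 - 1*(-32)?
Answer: 261/19 ≈ 13.737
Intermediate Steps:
n = 36 (n = 4 + 32 = 36)
L(W) = 1/38
J = 1/38 ≈ 0.026316
((-19 + (-5 + 0)**2)*(23 + 64))*J = ((-19 + (-5 + 0)**2)*(23 + 64))*(1/38) = ((-19 + (-5)**2)*87)*(1/38) = ((-19 + 25)*87)*(1/38) = (6*87)*(1/38) = 522*(1/38) = 261/19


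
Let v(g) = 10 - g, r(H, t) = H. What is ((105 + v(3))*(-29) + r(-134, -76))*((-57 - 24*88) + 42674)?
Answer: -136987910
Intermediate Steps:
((105 + v(3))*(-29) + r(-134, -76))*((-57 - 24*88) + 42674) = ((105 + (10 - 1*3))*(-29) - 134)*((-57 - 24*88) + 42674) = ((105 + (10 - 3))*(-29) - 134)*((-57 - 2112) + 42674) = ((105 + 7)*(-29) - 134)*(-2169 + 42674) = (112*(-29) - 134)*40505 = (-3248 - 134)*40505 = -3382*40505 = -136987910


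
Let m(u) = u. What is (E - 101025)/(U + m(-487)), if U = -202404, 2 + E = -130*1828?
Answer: 338667/202891 ≈ 1.6692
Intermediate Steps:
E = -237642 (E = -2 - 130*1828 = -2 - 237640 = -237642)
(E - 101025)/(U + m(-487)) = (-237642 - 101025)/(-202404 - 487) = -338667/(-202891) = -338667*(-1/202891) = 338667/202891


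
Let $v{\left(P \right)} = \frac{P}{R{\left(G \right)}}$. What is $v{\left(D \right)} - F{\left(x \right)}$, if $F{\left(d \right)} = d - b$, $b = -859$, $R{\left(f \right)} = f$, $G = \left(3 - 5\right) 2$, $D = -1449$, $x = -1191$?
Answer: $\frac{2777}{4} \approx 694.25$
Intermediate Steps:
$G = -4$ ($G = \left(-2\right) 2 = -4$)
$v{\left(P \right)} = - \frac{P}{4}$ ($v{\left(P \right)} = \frac{P}{-4} = P \left(- \frac{1}{4}\right) = - \frac{P}{4}$)
$F{\left(d \right)} = 859 + d$ ($F{\left(d \right)} = d - -859 = d + 859 = 859 + d$)
$v{\left(D \right)} - F{\left(x \right)} = \left(- \frac{1}{4}\right) \left(-1449\right) - \left(859 - 1191\right) = \frac{1449}{4} - -332 = \frac{1449}{4} + 332 = \frac{2777}{4}$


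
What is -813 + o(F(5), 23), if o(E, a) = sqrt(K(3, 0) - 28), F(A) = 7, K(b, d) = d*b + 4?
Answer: -813 + 2*I*sqrt(6) ≈ -813.0 + 4.899*I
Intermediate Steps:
K(b, d) = 4 + b*d (K(b, d) = b*d + 4 = 4 + b*d)
o(E, a) = 2*I*sqrt(6) (o(E, a) = sqrt((4 + 3*0) - 28) = sqrt((4 + 0) - 28) = sqrt(4 - 28) = sqrt(-24) = 2*I*sqrt(6))
-813 + o(F(5), 23) = -813 + 2*I*sqrt(6)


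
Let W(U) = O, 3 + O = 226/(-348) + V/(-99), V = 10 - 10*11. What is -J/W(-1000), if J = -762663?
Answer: -4379210946/15155 ≈ -2.8896e+5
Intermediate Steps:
V = -100 (V = 10 - 110 = -100)
O = -15155/5742 (O = -3 + (226/(-348) - 100/(-99)) = -3 + (226*(-1/348) - 100*(-1/99)) = -3 + (-113/174 + 100/99) = -3 + 2071/5742 = -15155/5742 ≈ -2.6393)
W(U) = -15155/5742
-J/W(-1000) = -(-762663)/(-15155/5742) = -(-762663)*(-5742)/15155 = -1*4379210946/15155 = -4379210946/15155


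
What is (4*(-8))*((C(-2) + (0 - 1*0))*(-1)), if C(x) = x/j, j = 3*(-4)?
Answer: 16/3 ≈ 5.3333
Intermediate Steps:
j = -12
C(x) = -x/12 (C(x) = x/(-12) = x*(-1/12) = -x/12)
(4*(-8))*((C(-2) + (0 - 1*0))*(-1)) = (4*(-8))*((-1/12*(-2) + (0 - 1*0))*(-1)) = -32*(⅙ + (0 + 0))*(-1) = -32*(⅙ + 0)*(-1) = -16*(-1)/3 = -32*(-⅙) = 16/3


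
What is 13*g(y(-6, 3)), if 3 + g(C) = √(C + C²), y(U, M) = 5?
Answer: -39 + 13*√30 ≈ 32.204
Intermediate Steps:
g(C) = -3 + √(C + C²)
13*g(y(-6, 3)) = 13*(-3 + √(5*(1 + 5))) = 13*(-3 + √(5*6)) = 13*(-3 + √30) = -39 + 13*√30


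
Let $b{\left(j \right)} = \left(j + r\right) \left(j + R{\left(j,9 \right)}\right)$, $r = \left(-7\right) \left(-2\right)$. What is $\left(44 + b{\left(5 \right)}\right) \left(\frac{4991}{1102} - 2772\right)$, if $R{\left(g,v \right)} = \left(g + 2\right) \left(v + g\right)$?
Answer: $- \frac{210432957}{38} \approx -5.5377 \cdot 10^{6}$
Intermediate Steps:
$R{\left(g,v \right)} = \left(2 + g\right) \left(g + v\right)$
$r = 14$
$b{\left(j \right)} = \left(14 + j\right) \left(18 + j^{2} + 12 j\right)$ ($b{\left(j \right)} = \left(j + 14\right) \left(j + \left(j^{2} + 2 j + 2 \cdot 9 + j 9\right)\right) = \left(14 + j\right) \left(j + \left(j^{2} + 2 j + 18 + 9 j\right)\right) = \left(14 + j\right) \left(j + \left(18 + j^{2} + 11 j\right)\right) = \left(14 + j\right) \left(18 + j^{2} + 12 j\right)$)
$\left(44 + b{\left(5 \right)}\right) \left(\frac{4991}{1102} - 2772\right) = \left(44 + \left(252 + 5^{3} + 26 \cdot 5^{2} + 186 \cdot 5\right)\right) \left(\frac{4991}{1102} - 2772\right) = \left(44 + \left(252 + 125 + 26 \cdot 25 + 930\right)\right) \left(4991 \cdot \frac{1}{1102} - 2772\right) = \left(44 + \left(252 + 125 + 650 + 930\right)\right) \left(\frac{4991}{1102} - 2772\right) = \left(44 + 1957\right) \left(- \frac{3049753}{1102}\right) = 2001 \left(- \frac{3049753}{1102}\right) = - \frac{210432957}{38}$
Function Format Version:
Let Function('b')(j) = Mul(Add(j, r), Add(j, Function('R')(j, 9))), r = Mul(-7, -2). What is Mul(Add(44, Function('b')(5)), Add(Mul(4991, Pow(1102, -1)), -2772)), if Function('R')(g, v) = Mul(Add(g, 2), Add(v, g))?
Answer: Rational(-210432957, 38) ≈ -5.5377e+6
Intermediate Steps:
Function('R')(g, v) = Mul(Add(2, g), Add(g, v))
r = 14
Function('b')(j) = Mul(Add(14, j), Add(18, Pow(j, 2), Mul(12, j))) (Function('b')(j) = Mul(Add(j, 14), Add(j, Add(Pow(j, 2), Mul(2, j), Mul(2, 9), Mul(j, 9)))) = Mul(Add(14, j), Add(j, Add(Pow(j, 2), Mul(2, j), 18, Mul(9, j)))) = Mul(Add(14, j), Add(j, Add(18, Pow(j, 2), Mul(11, j)))) = Mul(Add(14, j), Add(18, Pow(j, 2), Mul(12, j))))
Mul(Add(44, Function('b')(5)), Add(Mul(4991, Pow(1102, -1)), -2772)) = Mul(Add(44, Add(252, Pow(5, 3), Mul(26, Pow(5, 2)), Mul(186, 5))), Add(Mul(4991, Pow(1102, -1)), -2772)) = Mul(Add(44, Add(252, 125, Mul(26, 25), 930)), Add(Mul(4991, Rational(1, 1102)), -2772)) = Mul(Add(44, Add(252, 125, 650, 930)), Add(Rational(4991, 1102), -2772)) = Mul(Add(44, 1957), Rational(-3049753, 1102)) = Mul(2001, Rational(-3049753, 1102)) = Rational(-210432957, 38)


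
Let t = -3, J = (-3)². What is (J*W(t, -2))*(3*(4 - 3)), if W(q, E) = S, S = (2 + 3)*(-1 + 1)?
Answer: 0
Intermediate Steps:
J = 9
S = 0 (S = 5*0 = 0)
W(q, E) = 0
(J*W(t, -2))*(3*(4 - 3)) = (9*0)*(3*(4 - 3)) = 0*(3*1) = 0*3 = 0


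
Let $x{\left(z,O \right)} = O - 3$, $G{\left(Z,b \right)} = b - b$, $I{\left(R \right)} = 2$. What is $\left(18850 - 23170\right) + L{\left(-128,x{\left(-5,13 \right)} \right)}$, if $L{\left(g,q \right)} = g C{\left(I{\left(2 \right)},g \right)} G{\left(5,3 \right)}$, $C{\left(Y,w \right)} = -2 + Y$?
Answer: $-4320$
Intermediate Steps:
$G{\left(Z,b \right)} = 0$
$x{\left(z,O \right)} = -3 + O$ ($x{\left(z,O \right)} = O - 3 = -3 + O$)
$L{\left(g,q \right)} = 0$ ($L{\left(g,q \right)} = g \left(-2 + 2\right) 0 = g 0 \cdot 0 = 0 \cdot 0 = 0$)
$\left(18850 - 23170\right) + L{\left(-128,x{\left(-5,13 \right)} \right)} = \left(18850 - 23170\right) + 0 = -4320 + 0 = -4320$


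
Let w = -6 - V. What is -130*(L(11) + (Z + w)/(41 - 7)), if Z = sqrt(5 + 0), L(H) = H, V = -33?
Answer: -26065/17 - 65*sqrt(5)/17 ≈ -1541.8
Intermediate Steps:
w = 27 (w = -6 - 1*(-33) = -6 + 33 = 27)
Z = sqrt(5) ≈ 2.2361
-130*(L(11) + (Z + w)/(41 - 7)) = -130*(11 + (sqrt(5) + 27)/(41 - 7)) = -130*(11 + (27 + sqrt(5))/34) = -130*(11 + (27 + sqrt(5))*(1/34)) = -130*(11 + (27/34 + sqrt(5)/34)) = -130*(401/34 + sqrt(5)/34) = -26065/17 - 65*sqrt(5)/17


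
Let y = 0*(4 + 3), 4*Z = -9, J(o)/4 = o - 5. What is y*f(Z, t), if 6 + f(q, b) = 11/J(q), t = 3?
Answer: 0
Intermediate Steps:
J(o) = -20 + 4*o (J(o) = 4*(o - 5) = 4*(-5 + o) = -20 + 4*o)
Z = -9/4 (Z = (¼)*(-9) = -9/4 ≈ -2.2500)
f(q, b) = -6 + 11/(-20 + 4*q)
y = 0 (y = 0*7 = 0)
y*f(Z, t) = 0*((131 - 24*(-9/4))/(4*(-5 - 9/4))) = 0*((131 + 54)/(4*(-29/4))) = 0*((¼)*(-4/29)*185) = 0*(-185/29) = 0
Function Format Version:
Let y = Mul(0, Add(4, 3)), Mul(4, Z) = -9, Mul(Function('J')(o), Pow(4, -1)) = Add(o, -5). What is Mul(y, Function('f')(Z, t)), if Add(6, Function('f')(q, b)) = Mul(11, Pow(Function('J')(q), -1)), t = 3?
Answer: 0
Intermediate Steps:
Function('J')(o) = Add(-20, Mul(4, o)) (Function('J')(o) = Mul(4, Add(o, -5)) = Mul(4, Add(-5, o)) = Add(-20, Mul(4, o)))
Z = Rational(-9, 4) (Z = Mul(Rational(1, 4), -9) = Rational(-9, 4) ≈ -2.2500)
Function('f')(q, b) = Add(-6, Mul(11, Pow(Add(-20, Mul(4, q)), -1)))
y = 0 (y = Mul(0, 7) = 0)
Mul(y, Function('f')(Z, t)) = Mul(0, Mul(Rational(1, 4), Pow(Add(-5, Rational(-9, 4)), -1), Add(131, Mul(-24, Rational(-9, 4))))) = Mul(0, Mul(Rational(1, 4), Pow(Rational(-29, 4), -1), Add(131, 54))) = Mul(0, Mul(Rational(1, 4), Rational(-4, 29), 185)) = Mul(0, Rational(-185, 29)) = 0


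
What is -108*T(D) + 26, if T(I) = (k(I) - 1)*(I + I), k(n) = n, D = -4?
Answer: -4294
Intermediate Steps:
T(I) = 2*I*(-1 + I) (T(I) = (I - 1)*(I + I) = (-1 + I)*(2*I) = 2*I*(-1 + I))
-108*T(D) + 26 = -216*(-4)*(-1 - 4) + 26 = -216*(-4)*(-5) + 26 = -108*40 + 26 = -4320 + 26 = -4294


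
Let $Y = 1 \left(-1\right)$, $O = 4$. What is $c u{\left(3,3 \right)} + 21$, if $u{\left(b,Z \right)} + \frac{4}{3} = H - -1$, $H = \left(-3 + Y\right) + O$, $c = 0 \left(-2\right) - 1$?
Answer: $\frac{64}{3} \approx 21.333$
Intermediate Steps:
$c = -1$ ($c = 0 - 1 = -1$)
$Y = -1$
$H = 0$ ($H = \left(-3 - 1\right) + 4 = -4 + 4 = 0$)
$u{\left(b,Z \right)} = - \frac{1}{3}$ ($u{\left(b,Z \right)} = - \frac{4}{3} + \left(0 - -1\right) = - \frac{4}{3} + \left(0 + 1\right) = - \frac{4}{3} + 1 = - \frac{1}{3}$)
$c u{\left(3,3 \right)} + 21 = \left(-1\right) \left(- \frac{1}{3}\right) + 21 = \frac{1}{3} + 21 = \frac{64}{3}$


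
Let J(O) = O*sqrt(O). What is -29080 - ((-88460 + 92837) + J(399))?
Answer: -33457 - 399*sqrt(399) ≈ -41427.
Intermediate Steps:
J(O) = O**(3/2)
-29080 - ((-88460 + 92837) + J(399)) = -29080 - ((-88460 + 92837) + 399**(3/2)) = -29080 - (4377 + 399*sqrt(399)) = -29080 + (-4377 - 399*sqrt(399)) = -33457 - 399*sqrt(399)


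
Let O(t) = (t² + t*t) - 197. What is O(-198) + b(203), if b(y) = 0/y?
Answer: 78211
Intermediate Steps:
b(y) = 0
O(t) = -197 + 2*t² (O(t) = (t² + t²) - 197 = 2*t² - 197 = -197 + 2*t²)
O(-198) + b(203) = (-197 + 2*(-198)²) + 0 = (-197 + 2*39204) + 0 = (-197 + 78408) + 0 = 78211 + 0 = 78211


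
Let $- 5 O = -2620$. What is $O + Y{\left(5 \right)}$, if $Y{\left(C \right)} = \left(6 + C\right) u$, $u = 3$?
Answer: $557$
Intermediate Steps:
$O = 524$ ($O = \left(- \frac{1}{5}\right) \left(-2620\right) = 524$)
$Y{\left(C \right)} = 18 + 3 C$ ($Y{\left(C \right)} = \left(6 + C\right) 3 = 18 + 3 C$)
$O + Y{\left(5 \right)} = 524 + \left(18 + 3 \cdot 5\right) = 524 + \left(18 + 15\right) = 524 + 33 = 557$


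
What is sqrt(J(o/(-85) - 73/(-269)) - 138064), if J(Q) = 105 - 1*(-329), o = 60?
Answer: I*sqrt(137630) ≈ 370.99*I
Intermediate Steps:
J(Q) = 434 (J(Q) = 105 + 329 = 434)
sqrt(J(o/(-85) - 73/(-269)) - 138064) = sqrt(434 - 138064) = sqrt(-137630) = I*sqrt(137630)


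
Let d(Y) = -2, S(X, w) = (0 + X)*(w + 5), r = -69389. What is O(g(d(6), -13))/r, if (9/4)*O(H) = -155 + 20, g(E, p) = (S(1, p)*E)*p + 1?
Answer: 60/69389 ≈ 0.00086469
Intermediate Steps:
S(X, w) = X*(5 + w)
g(E, p) = 1 + E*p*(5 + p) (g(E, p) = ((1*(5 + p))*E)*p + 1 = ((5 + p)*E)*p + 1 = (E*(5 + p))*p + 1 = E*p*(5 + p) + 1 = 1 + E*p*(5 + p))
O(H) = -60 (O(H) = 4*(-155 + 20)/9 = (4/9)*(-135) = -60)
O(g(d(6), -13))/r = -60/(-69389) = -60*(-1/69389) = 60/69389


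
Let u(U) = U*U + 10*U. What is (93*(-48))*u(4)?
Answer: -249984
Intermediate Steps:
u(U) = U² + 10*U
(93*(-48))*u(4) = (93*(-48))*(4*(10 + 4)) = -17856*14 = -4464*56 = -249984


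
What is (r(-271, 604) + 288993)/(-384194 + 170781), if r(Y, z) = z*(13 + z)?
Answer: -661661/213413 ≈ -3.1004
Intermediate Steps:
(r(-271, 604) + 288993)/(-384194 + 170781) = (604*(13 + 604) + 288993)/(-384194 + 170781) = (604*617 + 288993)/(-213413) = (372668 + 288993)*(-1/213413) = 661661*(-1/213413) = -661661/213413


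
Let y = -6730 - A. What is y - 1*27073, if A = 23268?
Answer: -57071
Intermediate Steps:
y = -29998 (y = -6730 - 1*23268 = -6730 - 23268 = -29998)
y - 1*27073 = -29998 - 1*27073 = -29998 - 27073 = -57071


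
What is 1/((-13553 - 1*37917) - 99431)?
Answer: -1/150901 ≈ -6.6269e-6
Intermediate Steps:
1/((-13553 - 1*37917) - 99431) = 1/((-13553 - 37917) - 99431) = 1/(-51470 - 99431) = 1/(-150901) = -1/150901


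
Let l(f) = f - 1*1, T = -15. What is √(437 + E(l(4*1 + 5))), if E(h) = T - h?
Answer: 3*√46 ≈ 20.347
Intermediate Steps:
l(f) = -1 + f (l(f) = f - 1 = -1 + f)
E(h) = -15 - h
√(437 + E(l(4*1 + 5))) = √(437 + (-15 - (-1 + (4*1 + 5)))) = √(437 + (-15 - (-1 + (4 + 5)))) = √(437 + (-15 - (-1 + 9))) = √(437 + (-15 - 1*8)) = √(437 + (-15 - 8)) = √(437 - 23) = √414 = 3*√46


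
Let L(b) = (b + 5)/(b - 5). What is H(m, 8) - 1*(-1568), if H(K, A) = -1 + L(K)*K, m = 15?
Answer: 1597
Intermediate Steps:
L(b) = (5 + b)/(-5 + b)
H(K, A) = -1 + K*(5 + K)/(-5 + K) (H(K, A) = -1 + ((5 + K)/(-5 + K))*K = -1 + K*(5 + K)/(-5 + K))
H(m, 8) - 1*(-1568) = (5 - 1*15 + 15*(5 + 15))/(-5 + 15) - 1*(-1568) = (5 - 15 + 15*20)/10 + 1568 = (5 - 15 + 300)/10 + 1568 = (1/10)*290 + 1568 = 29 + 1568 = 1597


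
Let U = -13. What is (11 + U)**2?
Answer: 4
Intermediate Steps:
(11 + U)**2 = (11 - 13)**2 = (-2)**2 = 4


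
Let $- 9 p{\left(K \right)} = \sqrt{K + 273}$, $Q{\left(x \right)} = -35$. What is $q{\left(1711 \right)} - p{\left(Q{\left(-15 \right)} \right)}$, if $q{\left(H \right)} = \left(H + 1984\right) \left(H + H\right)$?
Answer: $12644290 + \frac{\sqrt{238}}{9} \approx 1.2644 \cdot 10^{7}$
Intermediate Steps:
$p{\left(K \right)} = - \frac{\sqrt{273 + K}}{9}$ ($p{\left(K \right)} = - \frac{\sqrt{K + 273}}{9} = - \frac{\sqrt{273 + K}}{9}$)
$q{\left(H \right)} = 2 H \left(1984 + H\right)$ ($q{\left(H \right)} = \left(1984 + H\right) 2 H = 2 H \left(1984 + H\right)$)
$q{\left(1711 \right)} - p{\left(Q{\left(-15 \right)} \right)} = 2 \cdot 1711 \left(1984 + 1711\right) - - \frac{\sqrt{273 - 35}}{9} = 2 \cdot 1711 \cdot 3695 - - \frac{\sqrt{238}}{9} = 12644290 + \frac{\sqrt{238}}{9}$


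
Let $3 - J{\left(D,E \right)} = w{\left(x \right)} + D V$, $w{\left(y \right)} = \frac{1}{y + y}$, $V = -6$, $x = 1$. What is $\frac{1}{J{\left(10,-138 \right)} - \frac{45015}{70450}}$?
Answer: $\frac{7045}{435811} \approx 0.016165$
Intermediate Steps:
$w{\left(y \right)} = \frac{1}{2 y}$
$J{\left(D,E \right)} = \frac{5}{2} + 6 D$ ($J{\left(D,E \right)} = 3 - \left(\frac{1}{2 \cdot 1} + D \left(-6\right)\right) = 3 - \left(\frac{1}{2} \cdot 1 - 6 D\right) = 3 - \left(\frac{1}{2} - 6 D\right) = 3 + \left(- \frac{1}{2} + 6 D\right) = \frac{5}{2} + 6 D$)
$\frac{1}{J{\left(10,-138 \right)} - \frac{45015}{70450}} = \frac{1}{\left(\frac{5}{2} + 6 \cdot 10\right) - \frac{45015}{70450}} = \frac{1}{\left(\frac{5}{2} + 60\right) - \frac{9003}{14090}} = \frac{1}{\frac{125}{2} - \frac{9003}{14090}} = \frac{1}{\frac{435811}{7045}} = \frac{7045}{435811}$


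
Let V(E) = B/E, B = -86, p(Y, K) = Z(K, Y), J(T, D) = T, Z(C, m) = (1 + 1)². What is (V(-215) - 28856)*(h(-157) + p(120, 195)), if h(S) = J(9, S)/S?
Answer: -89308082/785 ≈ -1.1377e+5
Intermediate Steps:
Z(C, m) = 4 (Z(C, m) = 2² = 4)
p(Y, K) = 4
h(S) = 9/S
V(E) = -86/E
(V(-215) - 28856)*(h(-157) + p(120, 195)) = (-86/(-215) - 28856)*(9/(-157) + 4) = (-86*(-1/215) - 28856)*(9*(-1/157) + 4) = (⅖ - 28856)*(-9/157 + 4) = -144278/5*619/157 = -89308082/785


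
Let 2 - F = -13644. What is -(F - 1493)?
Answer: -12153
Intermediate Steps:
F = 13646 (F = 2 - 1*(-13644) = 2 + 13644 = 13646)
-(F - 1493) = -(13646 - 1493) = -1*12153 = -12153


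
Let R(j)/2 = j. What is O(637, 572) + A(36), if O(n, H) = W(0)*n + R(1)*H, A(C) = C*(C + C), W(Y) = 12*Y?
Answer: 3736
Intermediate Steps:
R(j) = 2*j
A(C) = 2*C**2 (A(C) = C*(2*C) = 2*C**2)
O(n, H) = 2*H (O(n, H) = (12*0)*n + (2*1)*H = 0*n + 2*H = 0 + 2*H = 2*H)
O(637, 572) + A(36) = 2*572 + 2*36**2 = 1144 + 2*1296 = 1144 + 2592 = 3736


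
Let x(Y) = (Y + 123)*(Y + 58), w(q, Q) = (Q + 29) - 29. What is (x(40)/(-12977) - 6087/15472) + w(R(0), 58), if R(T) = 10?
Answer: 11319107625/200780144 ≈ 56.376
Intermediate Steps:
w(q, Q) = Q (w(q, Q) = (29 + Q) - 29 = Q)
x(Y) = (58 + Y)*(123 + Y) (x(Y) = (123 + Y)*(58 + Y) = (58 + Y)*(123 + Y))
(x(40)/(-12977) - 6087/15472) + w(R(0), 58) = ((7134 + 40**2 + 181*40)/(-12977) - 6087/15472) + 58 = ((7134 + 1600 + 7240)*(-1/12977) - 6087*1/15472) + 58 = (15974*(-1/12977) - 6087/15472) + 58 = (-15974/12977 - 6087/15472) + 58 = -326140727/200780144 + 58 = 11319107625/200780144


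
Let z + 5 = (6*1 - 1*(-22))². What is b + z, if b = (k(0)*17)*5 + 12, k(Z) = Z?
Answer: 791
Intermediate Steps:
z = 779 (z = -5 + (6*1 - 1*(-22))² = -5 + (6 + 22)² = -5 + 28² = -5 + 784 = 779)
b = 12 (b = (0*17)*5 + 12 = 0*5 + 12 = 0 + 12 = 12)
b + z = 12 + 779 = 791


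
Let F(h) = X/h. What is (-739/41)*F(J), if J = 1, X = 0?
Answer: 0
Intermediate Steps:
F(h) = 0 (F(h) = 0/h = 0)
(-739/41)*F(J) = -739/41*0 = 0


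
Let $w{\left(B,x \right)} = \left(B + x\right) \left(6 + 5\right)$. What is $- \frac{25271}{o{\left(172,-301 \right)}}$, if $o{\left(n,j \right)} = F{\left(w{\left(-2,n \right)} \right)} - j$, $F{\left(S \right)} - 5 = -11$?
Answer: $- \frac{25271}{295} \approx -85.664$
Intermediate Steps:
$w{\left(B,x \right)} = 11 B + 11 x$ ($w{\left(B,x \right)} = \left(B + x\right) 11 = 11 B + 11 x$)
$F{\left(S \right)} = -6$ ($F{\left(S \right)} = 5 - 11 = -6$)
$o{\left(n,j \right)} = -6 - j$
$- \frac{25271}{o{\left(172,-301 \right)}} = - \frac{25271}{-6 - -301} = - \frac{25271}{-6 + 301} = - \frac{25271}{295}$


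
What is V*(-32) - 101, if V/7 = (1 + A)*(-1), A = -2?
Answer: -325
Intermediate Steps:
V = 7 (V = 7*((1 - 2)*(-1)) = 7*(-1*(-1)) = 7*1 = 7)
V*(-32) - 101 = 7*(-32) - 101 = -224 - 101 = -325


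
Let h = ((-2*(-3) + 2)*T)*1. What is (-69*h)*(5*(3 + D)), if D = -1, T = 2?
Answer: -11040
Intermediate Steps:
h = 16 (h = ((-2*(-3) + 2)*2)*1 = ((6 + 2)*2)*1 = (8*2)*1 = 16*1 = 16)
(-69*h)*(5*(3 + D)) = (-69*16)*(5*(3 - 1)) = -5520*2 = -1104*10 = -11040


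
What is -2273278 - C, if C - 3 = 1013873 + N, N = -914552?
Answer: -2372602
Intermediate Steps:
C = 99324 (C = 3 + (1013873 - 914552) = 3 + 99321 = 99324)
-2273278 - C = -2273278 - 1*99324 = -2273278 - 99324 = -2372602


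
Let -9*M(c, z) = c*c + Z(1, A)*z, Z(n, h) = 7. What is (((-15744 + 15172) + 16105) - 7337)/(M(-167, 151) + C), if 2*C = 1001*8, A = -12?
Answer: 36882/3545 ≈ 10.404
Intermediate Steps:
M(c, z) = -7*z/9 - c**2/9 (M(c, z) = -(c*c + 7*z)/9 = -(c**2 + 7*z)/9 = -7*z/9 - c**2/9)
C = 4004 (C = (1001*8)/2 = (1/2)*8008 = 4004)
(((-15744 + 15172) + 16105) - 7337)/(M(-167, 151) + C) = (((-15744 + 15172) + 16105) - 7337)/((-7/9*151 - 1/9*(-167)**2) + 4004) = ((-572 + 16105) - 7337)/((-1057/9 - 1/9*27889) + 4004) = (15533 - 7337)/((-1057/9 - 27889/9) + 4004) = 8196/(-28946/9 + 4004) = 8196/(7090/9) = 8196*(9/7090) = 36882/3545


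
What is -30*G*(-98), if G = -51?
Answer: -149940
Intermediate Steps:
-30*G*(-98) = -30*(-51)*(-98) = 1530*(-98) = -149940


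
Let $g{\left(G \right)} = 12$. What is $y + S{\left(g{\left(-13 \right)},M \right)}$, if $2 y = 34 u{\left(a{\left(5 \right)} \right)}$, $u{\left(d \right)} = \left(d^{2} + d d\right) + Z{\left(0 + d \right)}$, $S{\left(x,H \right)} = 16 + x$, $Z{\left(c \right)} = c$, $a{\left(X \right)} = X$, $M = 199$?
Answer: $963$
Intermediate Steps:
$u{\left(d \right)} = d + 2 d^{2}$ ($u{\left(d \right)} = \left(d^{2} + d d\right) + \left(0 + d\right) = \left(d^{2} + d^{2}\right) + d = 2 d^{2} + d = d + 2 d^{2}$)
$y = 935$ ($y = \frac{34 \cdot 5 \left(1 + 2 \cdot 5\right)}{2} = \frac{34 \cdot 5 \left(1 + 10\right)}{2} = \frac{34 \cdot 5 \cdot 11}{2} = \frac{34 \cdot 55}{2} = \frac{1}{2} \cdot 1870 = 935$)
$y + S{\left(g{\left(-13 \right)},M \right)} = 935 + \left(16 + 12\right) = 935 + 28 = 963$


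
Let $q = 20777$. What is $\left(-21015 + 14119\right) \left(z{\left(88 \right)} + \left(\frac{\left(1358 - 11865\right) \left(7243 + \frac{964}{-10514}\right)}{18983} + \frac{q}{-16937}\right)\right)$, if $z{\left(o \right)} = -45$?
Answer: $\frac{6752188931281403344}{241457818321} \approx 2.7964 \cdot 10^{7}$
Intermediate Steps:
$\left(-21015 + 14119\right) \left(z{\left(88 \right)} + \left(\frac{\left(1358 - 11865\right) \left(7243 + \frac{964}{-10514}\right)}{18983} + \frac{q}{-16937}\right)\right) = \left(-21015 + 14119\right) \left(-45 + \left(\frac{\left(1358 - 11865\right) \left(7243 + \frac{964}{-10514}\right)}{18983} + \frac{20777}{-16937}\right)\right) = - 6896 \left(-45 + \left(- 10507 \left(7243 + 964 \left(- \frac{1}{10514}\right)\right) \frac{1}{18983} + 20777 \left(- \frac{1}{16937}\right)\right)\right) = - 6896 \left(-45 + \left(- 10507 \left(7243 - \frac{482}{5257}\right) \frac{1}{18983} - \frac{20777}{16937}\right)\right) = - 6896 \left(-45 + \left(\left(-10507\right) \frac{38075969}{5257} \cdot \frac{1}{18983} - \frac{20777}{16937}\right)\right) = - 6896 \left(-45 - \frac{968280124869494}{241457818321}\right) = \left(-6896\right) \left(- \frac{979145726693939}{241457818321}\right) = \frac{6752188931281403344}{241457818321}$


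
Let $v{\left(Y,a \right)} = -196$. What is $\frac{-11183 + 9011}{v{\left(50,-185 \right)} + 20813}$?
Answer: $- \frac{2172}{20617} \approx -0.10535$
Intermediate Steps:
$\frac{-11183 + 9011}{v{\left(50,-185 \right)} + 20813} = \frac{-11183 + 9011}{-196 + 20813} = - \frac{2172}{20617}$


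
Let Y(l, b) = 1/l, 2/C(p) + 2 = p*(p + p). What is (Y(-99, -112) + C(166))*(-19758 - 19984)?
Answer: 33065344/82665 ≈ 399.99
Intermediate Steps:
C(p) = 2/(-2 + 2*p**2) (C(p) = 2/(-2 + p*(p + p)) = 2/(-2 + p*(2*p)) = 2/(-2 + 2*p**2))
(Y(-99, -112) + C(166))*(-19758 - 19984) = (1/(-99) + 1/(-1 + 166**2))*(-19758 - 19984) = (-1/99 + 1/(-1 + 27556))*(-39742) = (-1/99 + 1/27555)*(-39742) = -832/82665*(-39742) = 33065344/82665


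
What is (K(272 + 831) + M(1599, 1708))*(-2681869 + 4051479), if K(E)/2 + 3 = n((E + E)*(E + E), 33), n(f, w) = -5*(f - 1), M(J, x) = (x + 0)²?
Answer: -62655674674120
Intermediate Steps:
M(J, x) = x²
n(f, w) = 5 - 5*f (n(f, w) = -5*(-1 + f) = 5 - 5*f)
K(E) = 4 - 40*E² (K(E) = -6 + 2*(5 - 5*(E + E)*(E + E)) = -6 + 2*(5 - 5*2*E*2*E) = -6 + 2*(5 - 20*E²) = -6 + (10 - 40*E²) = 4 - 40*E²)
(K(272 + 831) + M(1599, 1708))*(-2681869 + 4051479) = ((4 - 40*(272 + 831)²) + 1708²)*(-2681869 + 4051479) = ((4 - 40*1103²) + 2917264)*1369610 = ((4 - 40*1216609) + 2917264)*1369610 = ((4 - 48664360) + 2917264)*1369610 = (-48664356 + 2917264)*1369610 = -45747092*1369610 = -62655674674120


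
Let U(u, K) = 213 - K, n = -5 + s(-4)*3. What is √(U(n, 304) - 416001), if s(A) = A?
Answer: 2*I*√104023 ≈ 645.05*I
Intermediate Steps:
n = -17 (n = -5 - 4*3 = -5 - 12 = -17)
√(U(n, 304) - 416001) = √((213 - 1*304) - 416001) = √((213 - 304) - 416001) = √(-91 - 416001) = √(-416092) = 2*I*√104023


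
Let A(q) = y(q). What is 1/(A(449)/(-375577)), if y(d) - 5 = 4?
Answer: -375577/9 ≈ -41731.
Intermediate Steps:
y(d) = 9 (y(d) = 5 + 4 = 9)
A(q) = 9
1/(A(449)/(-375577)) = 1/(9/(-375577)) = 1/(9*(-1/375577)) = 1/(-9/375577) = -375577/9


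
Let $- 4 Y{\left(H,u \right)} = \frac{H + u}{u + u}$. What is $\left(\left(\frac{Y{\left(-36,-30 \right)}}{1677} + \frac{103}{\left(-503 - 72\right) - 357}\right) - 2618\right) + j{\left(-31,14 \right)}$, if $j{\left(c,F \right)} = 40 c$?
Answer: $- \frac{60300880993}{15629640} \approx -3858.1$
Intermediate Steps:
$Y{\left(H,u \right)} = - \frac{H + u}{8 u}$ ($Y{\left(H,u \right)} = - \frac{\left(H + u\right) \frac{1}{u + u}}{4} = - \frac{\left(H + u\right) \frac{1}{2 u}}{4} = - \frac{\frac{1}{2} \frac{1}{u} \left(H + u\right)}{4} = - \frac{H + u}{8 u}$)
$\left(\left(\frac{Y{\left(-36,-30 \right)}}{1677} + \frac{103}{\left(-503 - 72\right) - 357}\right) - 2618\right) + j{\left(-31,14 \right)} = \left(\left(\frac{\frac{1}{8} \frac{1}{-30} \left(\left(-1\right) \left(-36\right) - -30\right)}{1677} + \frac{103}{\left(-503 - 72\right) - 357}\right) - 2618\right) + 40 \left(-31\right) = \left(\left(\frac{1}{8} \left(- \frac{1}{30}\right) \left(36 + 30\right) \frac{1}{1677} + \frac{103}{-575 - 357}\right) - 2618\right) - 1240 = \left(\left(\frac{1}{8} \left(- \frac{1}{30}\right) 66 \cdot \frac{1}{1677} + \frac{103}{-932}\right) - 2618\right) - 1240 = \left(\left(\left(- \frac{11}{40}\right) \frac{1}{1677} + 103 \left(- \frac{1}{932}\right)\right) - 2618\right) - 1240 = \left(\left(- \frac{11}{67080} - \frac{103}{932}\right) - 2618\right) - 1240 = \left(- \frac{1729873}{15629640} - 2618\right) - 1240 = - \frac{40920127393}{15629640} - 1240 = - \frac{60300880993}{15629640}$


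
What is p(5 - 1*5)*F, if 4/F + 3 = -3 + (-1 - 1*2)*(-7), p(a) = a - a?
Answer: 0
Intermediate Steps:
p(a) = 0
F = 4/15 (F = 4/(-3 + (-3 + (-1 - 1*2)*(-7))) = 4/(-3 + (-3 + (-1 - 2)*(-7))) = 4/(-3 + (-3 - 3*(-7))) = 4/(-3 + (-3 + 21)) = 4/(-3 + 18) = 4/15 ≈ 0.26667)
p(5 - 1*5)*F = 0*(4/15) = 0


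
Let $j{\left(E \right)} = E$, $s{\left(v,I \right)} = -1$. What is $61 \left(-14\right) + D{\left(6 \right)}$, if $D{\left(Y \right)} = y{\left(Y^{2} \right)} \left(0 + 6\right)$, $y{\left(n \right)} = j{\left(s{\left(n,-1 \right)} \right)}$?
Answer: $-860$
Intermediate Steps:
$y{\left(n \right)} = -1$
$D{\left(Y \right)} = -6$ ($D{\left(Y \right)} = - (0 + 6) = \left(-1\right) 6 = -6$)
$61 \left(-14\right) + D{\left(6 \right)} = 61 \left(-14\right) - 6 = -854 - 6 = -860$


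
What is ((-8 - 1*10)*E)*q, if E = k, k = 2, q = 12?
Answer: -432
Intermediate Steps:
E = 2
((-8 - 1*10)*E)*q = ((-8 - 1*10)*2)*12 = ((-8 - 10)*2)*12 = -18*2*12 = -36*12 = -432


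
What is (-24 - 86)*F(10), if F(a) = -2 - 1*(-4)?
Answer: -220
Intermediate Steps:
F(a) = 2 (F(a) = -2 + 4 = 2)
(-24 - 86)*F(10) = (-24 - 86)*2 = -110*2 = -220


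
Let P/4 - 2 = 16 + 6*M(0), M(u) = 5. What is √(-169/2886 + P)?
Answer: √9459642/222 ≈ 13.854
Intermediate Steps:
P = 192 (P = 8 + 4*(16 + 6*5) = 8 + 4*(16 + 30) = 8 + 4*46 = 8 + 184 = 192)
√(-169/2886 + P) = √(-169/2886 + 192) = √(-169*1/2886 + 192) = √(-13/222 + 192) = √(42611/222) = √9459642/222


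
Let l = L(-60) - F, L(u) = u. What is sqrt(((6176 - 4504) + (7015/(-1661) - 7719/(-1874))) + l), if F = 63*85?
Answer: I*sqrt(36266894920870042)/3112714 ≈ 61.181*I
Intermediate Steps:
F = 5355
l = -5415 (l = -60 - 1*5355 = -60 - 5355 = -5415)
sqrt(((6176 - 4504) + (7015/(-1661) - 7719/(-1874))) + l) = sqrt(((6176 - 4504) + (7015/(-1661) - 7719/(-1874))) - 5415) = sqrt((1672 + (7015*(-1/1661) - 7719*(-1/1874))) - 5415) = sqrt((1672 + (-7015/1661 + 7719/1874)) - 5415) = sqrt((1672 - 324851/3112714) - 5415) = sqrt(5204132957/3112714 - 5415) = sqrt(-11651213353/3112714) = I*sqrt(36266894920870042)/3112714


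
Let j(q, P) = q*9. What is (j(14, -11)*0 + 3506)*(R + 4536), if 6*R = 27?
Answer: 15918993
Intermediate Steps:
j(q, P) = 9*q
R = 9/2 (R = (⅙)*27 = 9/2 ≈ 4.5000)
(j(14, -11)*0 + 3506)*(R + 4536) = ((9*14)*0 + 3506)*(9/2 + 4536) = (126*0 + 3506)*(9081/2) = (0 + 3506)*(9081/2) = 3506*(9081/2) = 15918993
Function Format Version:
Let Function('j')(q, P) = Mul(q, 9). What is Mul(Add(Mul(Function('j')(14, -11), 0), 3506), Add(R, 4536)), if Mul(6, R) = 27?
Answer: 15918993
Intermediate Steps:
Function('j')(q, P) = Mul(9, q)
R = Rational(9, 2) (R = Mul(Rational(1, 6), 27) = Rational(9, 2) ≈ 4.5000)
Mul(Add(Mul(Function('j')(14, -11), 0), 3506), Add(R, 4536)) = Mul(Add(Mul(Mul(9, 14), 0), 3506), Add(Rational(9, 2), 4536)) = Mul(Add(Mul(126, 0), 3506), Rational(9081, 2)) = Mul(Add(0, 3506), Rational(9081, 2)) = Mul(3506, Rational(9081, 2)) = 15918993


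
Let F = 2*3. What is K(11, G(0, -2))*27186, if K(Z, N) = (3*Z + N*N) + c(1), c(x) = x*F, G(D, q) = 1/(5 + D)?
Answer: 26533536/25 ≈ 1.0613e+6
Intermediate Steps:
F = 6
c(x) = 6*x (c(x) = x*6 = 6*x)
K(Z, N) = 6 + N² + 3*Z (K(Z, N) = (3*Z + N*N) + 6*1 = (3*Z + N²) + 6 = (N² + 3*Z) + 6 = 6 + N² + 3*Z)
K(11, G(0, -2))*27186 = (6 + (1/(5 + 0))² + 3*11)*27186 = (6 + (1/5)² + 33)*27186 = (6 + (⅕)² + 33)*27186 = (6 + 1/25 + 33)*27186 = (976/25)*27186 = 26533536/25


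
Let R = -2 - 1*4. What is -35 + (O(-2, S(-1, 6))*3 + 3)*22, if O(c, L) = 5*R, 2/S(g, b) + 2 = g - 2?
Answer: -1949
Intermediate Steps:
S(g, b) = 2/(-4 + g) (S(g, b) = 2/(-2 + (g - 2)) = 2/(-2 + (-2 + g)) = 2/(-4 + g))
R = -6 (R = -2 - 4 = -6)
O(c, L) = -30 (O(c, L) = 5*(-6) = -30)
-35 + (O(-2, S(-1, 6))*3 + 3)*22 = -35 + (-30*3 + 3)*22 = -35 + (-90 + 3)*22 = -35 - 87*22 = -35 - 1914 = -1949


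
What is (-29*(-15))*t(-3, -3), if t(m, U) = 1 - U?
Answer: 1740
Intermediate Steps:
(-29*(-15))*t(-3, -3) = (-29*(-15))*(1 - 1*(-3)) = 435*(1 + 3) = 435*4 = 1740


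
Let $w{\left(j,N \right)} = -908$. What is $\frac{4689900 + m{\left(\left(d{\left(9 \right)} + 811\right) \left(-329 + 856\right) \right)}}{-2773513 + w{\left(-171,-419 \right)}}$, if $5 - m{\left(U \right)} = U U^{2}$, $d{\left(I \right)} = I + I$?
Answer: $\frac{27795480273662494}{924807} \approx 3.0055 \cdot 10^{10}$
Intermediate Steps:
$d{\left(I \right)} = 2 I$
$m{\left(U \right)} = 5 - U^{3}$ ($m{\left(U \right)} = 5 - U U^{2} = 5 - U^{3}$)
$\frac{4689900 + m{\left(\left(d{\left(9 \right)} + 811\right) \left(-329 + 856\right) \right)}}{-2773513 + w{\left(-171,-419 \right)}} = \frac{4689900 + \left(5 - \left(\left(2 \cdot 9 + 811\right) \left(-329 + 856\right)\right)^{3}\right)}{-2773513 - 908} = \frac{4689900 + \left(5 - \left(\left(18 + 811\right) 527\right)^{3}\right)}{-2774421} = \left(4689900 + \left(5 - \left(829 \cdot 527\right)^{3}\right)\right) \left(- \frac{1}{2774421}\right) = \left(4689900 + \left(5 - 436883^{3}\right)\right) \left(- \frac{1}{2774421}\right) = \left(4689900 + \left(5 - 83386440825677387\right)\right) \left(- \frac{1}{2774421}\right) = \left(4689900 - 83386440825677382\right) \left(- \frac{1}{2774421}\right) = \left(-83386440820987482\right) \left(- \frac{1}{2774421}\right) = \frac{27795480273662494}{924807}$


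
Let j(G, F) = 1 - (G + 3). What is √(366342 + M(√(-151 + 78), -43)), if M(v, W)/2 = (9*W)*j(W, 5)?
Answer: 4*√20913 ≈ 578.45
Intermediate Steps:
j(G, F) = -2 - G (j(G, F) = 1 - (3 + G) = 1 + (-3 - G) = -2 - G)
M(v, W) = 18*W*(-2 - W) (M(v, W) = 2*((9*W)*(-2 - W)) = 2*(9*W*(-2 - W)) = 18*W*(-2 - W))
√(366342 + M(√(-151 + 78), -43)) = √(366342 - 18*(-43)*(2 - 43)) = √(366342 - 18*(-43)*(-41)) = √(366342 - 31734) = √334608 = 4*√20913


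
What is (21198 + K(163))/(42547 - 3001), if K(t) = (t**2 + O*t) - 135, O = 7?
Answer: 48773/39546 ≈ 1.2333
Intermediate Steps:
K(t) = -135 + t**2 + 7*t (K(t) = (t**2 + 7*t) - 135 = -135 + t**2 + 7*t)
(21198 + K(163))/(42547 - 3001) = (21198 + (-135 + 163**2 + 7*163))/(42547 - 3001) = (21198 + (-135 + 26569 + 1141))/39546 = (21198 + 27575)*(1/39546) = 48773*(1/39546) = 48773/39546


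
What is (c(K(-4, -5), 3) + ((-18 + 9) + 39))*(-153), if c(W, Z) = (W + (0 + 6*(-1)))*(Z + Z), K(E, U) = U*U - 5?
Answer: -17442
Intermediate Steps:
K(E, U) = -5 + U² (K(E, U) = U² - 5 = -5 + U²)
c(W, Z) = 2*Z*(-6 + W) (c(W, Z) = (W + (0 - 6))*(2*Z) = (W - 6)*(2*Z) = (-6 + W)*(2*Z) = 2*Z*(-6 + W))
(c(K(-4, -5), 3) + ((-18 + 9) + 39))*(-153) = (2*3*(-6 + (-5 + (-5)²)) + ((-18 + 9) + 39))*(-153) = (2*3*(-6 + (-5 + 25)) + (-9 + 39))*(-153) = (2*3*(-6 + 20) + 30)*(-153) = (2*3*14 + 30)*(-153) = (84 + 30)*(-153) = 114*(-153) = -17442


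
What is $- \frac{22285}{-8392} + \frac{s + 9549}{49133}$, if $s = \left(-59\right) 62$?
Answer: $\frac{1144366177}{412324136} \approx 2.7754$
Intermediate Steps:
$s = -3658$
$- \frac{22285}{-8392} + \frac{s + 9549}{49133} = - \frac{22285}{-8392} + \frac{-3658 + 9549}{49133} = \left(-22285\right) \left(- \frac{1}{8392}\right) + 5891 \cdot \frac{1}{49133} = \frac{22285}{8392} + \frac{5891}{49133} = \frac{1144366177}{412324136}$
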